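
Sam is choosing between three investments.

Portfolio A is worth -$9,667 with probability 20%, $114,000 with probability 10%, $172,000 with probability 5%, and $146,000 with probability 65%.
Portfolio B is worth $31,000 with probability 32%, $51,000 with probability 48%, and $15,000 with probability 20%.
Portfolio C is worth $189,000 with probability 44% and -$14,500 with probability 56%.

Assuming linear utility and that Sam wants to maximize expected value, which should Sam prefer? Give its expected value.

Portfolio A = 0.2 × (-9667) + 0.1 × 114000 + 0.05 × 172000 + 0.65 × 146000 = -1933.4 + 11400 + 8600 + 94900 = 112966.6
Portfolio B = 0.32 × 31000 + 0.48 × 51000 + 0.2 × 15000 = 9920 + 24480 + 3000 = 37400
Portfolio C = 0.44 × 189000 + 0.56 × (-14500) = 83160 − 8120 = 75040

Portfolio A ($112,966.60)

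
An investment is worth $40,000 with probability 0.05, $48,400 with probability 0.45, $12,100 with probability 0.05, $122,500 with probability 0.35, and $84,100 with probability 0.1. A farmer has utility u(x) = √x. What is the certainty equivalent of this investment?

E[u] = 0.05·√40000 + 0.45·√48400 + 0.05·√12100 + 0.35·√122500 + 0.1·√84100 = 0.05·200 + 0.45·220 + 0.05·110 + 0.35·350 + 0.1·290 = 266
CE = (266)² = 70756

$70,756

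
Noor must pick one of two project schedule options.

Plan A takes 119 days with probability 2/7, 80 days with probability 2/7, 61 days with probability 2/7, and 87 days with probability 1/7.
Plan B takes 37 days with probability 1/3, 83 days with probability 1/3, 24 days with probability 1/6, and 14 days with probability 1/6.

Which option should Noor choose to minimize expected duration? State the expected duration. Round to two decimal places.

Plan A = 2/7 × 119 + 2/7 × 80 + 2/7 × 61 + 1/7 × 87 = 34 + 22.8571 + 17.4286 + 12.4286 = 86.7143
Plan B = 1/3 × 37 + 1/3 × 83 + 1/6 × 24 + 1/6 × 14 = 12.3333 + 27.6667 + 4 + 2.3333 = 46.3333

Plan B (46.33 days)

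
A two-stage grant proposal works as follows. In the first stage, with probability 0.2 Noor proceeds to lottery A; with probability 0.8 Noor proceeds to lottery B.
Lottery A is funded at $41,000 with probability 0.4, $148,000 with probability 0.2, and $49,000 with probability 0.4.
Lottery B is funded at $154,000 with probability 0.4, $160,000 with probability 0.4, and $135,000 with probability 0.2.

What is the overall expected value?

EV(A) = 0.4 × 41000 + 0.2 × 148000 + 0.4 × 49000 = 16400 + 29600 + 19600 = 65600
EV(B) = 0.4 × 154000 + 0.4 × 160000 + 0.2 × 135000 = 61600 + 64000 + 27000 = 152600
Overall = 0.2 × 65600 + 0.8 × 152600 = 13120 + 122080 = 135200

$135,200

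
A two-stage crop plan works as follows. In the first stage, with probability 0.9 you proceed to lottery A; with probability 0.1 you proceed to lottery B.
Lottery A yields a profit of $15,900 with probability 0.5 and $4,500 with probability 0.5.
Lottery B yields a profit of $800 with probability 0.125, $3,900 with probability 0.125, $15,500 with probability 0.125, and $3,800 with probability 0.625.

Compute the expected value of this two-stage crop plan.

$9,670

EV(A) = 0.5 × 15900 + 0.5 × 4500 = 7950 + 2250 = 10200
EV(B) = 0.125 × 800 + 0.125 × 3900 + 0.125 × 15500 + 0.625 × 3800 = 100 + 487.5 + 1937.5 + 2375 = 4900
Overall = 0.9 × 10200 + 0.1 × 4900 = 9180 + 490 = 9670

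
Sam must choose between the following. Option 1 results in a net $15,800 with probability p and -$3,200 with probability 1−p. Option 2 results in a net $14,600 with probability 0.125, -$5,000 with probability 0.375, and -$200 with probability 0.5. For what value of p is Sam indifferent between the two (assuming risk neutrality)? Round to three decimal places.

EV(Option 2) = 0.125 × 14600 + 0.375 × (-5000) + 0.5 × (-200) = 1825 − 1875 − 100 = -150
p·15800 + (1−p)·(-3200) = -150
19000p − 3200 = -150
p = (-150 + 3200) / 19000

p = 0.161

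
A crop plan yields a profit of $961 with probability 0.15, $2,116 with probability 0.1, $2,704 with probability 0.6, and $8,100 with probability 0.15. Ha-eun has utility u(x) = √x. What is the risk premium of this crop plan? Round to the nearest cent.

E[u] = 0.15·√961 + 0.1·√2116 + 0.6·√2704 + 0.15·√8100 = 0.15·31 + 0.1·46 + 0.6·52 + 0.15·90 = 53.95
CE = (53.95)² = 2910.6025
Risk premium = EV − CE = 3193.15 − 2910.6025 = 282.5475

$282.55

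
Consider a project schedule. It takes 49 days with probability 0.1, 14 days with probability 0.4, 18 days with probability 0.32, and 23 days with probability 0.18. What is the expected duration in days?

EV = 0.1 × 49 + 0.4 × 14 + 0.32 × 18 + 0.18 × 23 = 4.9 + 5.6 + 5.76 + 4.14 = 20.4

20.4 days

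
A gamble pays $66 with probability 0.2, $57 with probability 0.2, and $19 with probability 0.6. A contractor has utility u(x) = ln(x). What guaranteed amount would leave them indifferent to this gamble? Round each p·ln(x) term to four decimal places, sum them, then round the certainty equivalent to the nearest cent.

E[u] = 0.2·ln(66) + 0.2·ln(57) + 0.6·ln(19) = 0.8379 + 0.8086 + 1.7667 = 3.4132
CE = e^3.4132 ≈ 30.36

$30.36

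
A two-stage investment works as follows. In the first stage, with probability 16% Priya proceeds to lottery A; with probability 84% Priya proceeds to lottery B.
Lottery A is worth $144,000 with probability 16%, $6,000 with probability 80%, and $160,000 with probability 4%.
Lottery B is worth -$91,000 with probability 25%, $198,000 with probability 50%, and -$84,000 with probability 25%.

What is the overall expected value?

EV(A) = 0.16 × 144000 + 0.8 × 6000 + 0.04 × 160000 = 23040 + 4800 + 6400 = 34240
EV(B) = 0.25 × (-91000) + 0.5 × 198000 + 0.25 × (-84000) = -22750 + 99000 − 21000 = 55250
Overall = 0.16 × 34240 + 0.84 × 55250 = 5478.4 + 46410 = 51888.4

$51,888.40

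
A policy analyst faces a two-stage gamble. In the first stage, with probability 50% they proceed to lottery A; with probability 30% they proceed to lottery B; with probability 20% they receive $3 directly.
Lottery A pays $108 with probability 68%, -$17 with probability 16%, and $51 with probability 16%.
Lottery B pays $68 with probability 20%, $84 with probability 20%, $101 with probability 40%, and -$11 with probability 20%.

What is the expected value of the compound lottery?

EV(A) = 0.68 × 108 + 0.16 × (-17) + 0.16 × 51 = 73.44 − 2.72 + 8.16 = 78.88
EV(B) = 0.2 × 68 + 0.2 × 84 + 0.4 × 101 + 0.2 × (-11) = 13.6 + 16.8 + 40.4 − 2.2 = 68.6
Branch C: 3 (certain)
Overall = 0.5 × 78.88 + 0.3 × 68.6 + 0.2 × 3 = 39.44 + 20.58 + 0.6 = 60.62

$60.62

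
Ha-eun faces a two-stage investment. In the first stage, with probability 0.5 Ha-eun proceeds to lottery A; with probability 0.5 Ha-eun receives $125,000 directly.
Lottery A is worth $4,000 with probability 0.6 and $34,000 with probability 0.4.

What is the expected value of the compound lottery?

EV(A) = 0.6 × 4000 + 0.4 × 34000 = 2400 + 13600 = 16000
Branch B: 125000 (certain)
Overall = 0.5 × 16000 + 0.5 × 125000 = 8000 + 62500 = 70500

$70,500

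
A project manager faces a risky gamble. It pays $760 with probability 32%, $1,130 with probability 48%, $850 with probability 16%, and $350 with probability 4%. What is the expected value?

EV = 0.32 × 760 + 0.48 × 1130 + 0.16 × 850 + 0.04 × 350 = 243.2 + 542.4 + 136 + 14 = 935.6

$935.60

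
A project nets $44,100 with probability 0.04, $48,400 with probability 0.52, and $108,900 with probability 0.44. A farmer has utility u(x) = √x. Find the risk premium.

E[u] = 0.04·√44100 + 0.52·√48400 + 0.44·√108900 = 0.04·210 + 0.52·220 + 0.44·330 = 268
CE = (268)² = 71824
Risk premium = EV − CE = 74848 − 71824 = 3024

$3,024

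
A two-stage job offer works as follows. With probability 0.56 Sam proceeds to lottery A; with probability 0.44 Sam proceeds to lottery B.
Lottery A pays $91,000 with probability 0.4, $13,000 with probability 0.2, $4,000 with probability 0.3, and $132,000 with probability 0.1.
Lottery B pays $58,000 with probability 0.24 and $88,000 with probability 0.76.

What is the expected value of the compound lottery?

EV(A) = 0.4 × 91000 + 0.2 × 13000 + 0.3 × 4000 + 0.1 × 132000 = 36400 + 2600 + 1200 + 13200 = 53400
EV(B) = 0.24 × 58000 + 0.76 × 88000 = 13920 + 66880 = 80800
Overall = 0.56 × 53400 + 0.44 × 80800 = 29904 + 35552 = 65456

$65,456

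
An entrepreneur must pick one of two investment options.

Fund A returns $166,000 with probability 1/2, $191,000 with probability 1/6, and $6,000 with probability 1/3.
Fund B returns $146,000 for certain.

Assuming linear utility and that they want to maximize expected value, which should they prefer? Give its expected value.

Fund B ($146,000)

Fund A = 1/2 × 166000 + 1/6 × 191000 + 1/3 × 6000 = 83000 + 31833.3333 + 2000 = 116833.3333
Fund B: 146000 (certain)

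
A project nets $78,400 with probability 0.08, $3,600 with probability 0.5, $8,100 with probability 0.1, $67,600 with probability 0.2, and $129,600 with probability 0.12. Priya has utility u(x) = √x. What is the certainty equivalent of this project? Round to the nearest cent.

E[u] = 0.08·√78400 + 0.5·√3600 + 0.1·√8100 + 0.2·√67600 + 0.12·√129600 = 0.08·280 + 0.5·60 + 0.1·90 + 0.2·260 + 0.12·360 = 156.6
CE = (156.6)² = 24523.56

$24,523.56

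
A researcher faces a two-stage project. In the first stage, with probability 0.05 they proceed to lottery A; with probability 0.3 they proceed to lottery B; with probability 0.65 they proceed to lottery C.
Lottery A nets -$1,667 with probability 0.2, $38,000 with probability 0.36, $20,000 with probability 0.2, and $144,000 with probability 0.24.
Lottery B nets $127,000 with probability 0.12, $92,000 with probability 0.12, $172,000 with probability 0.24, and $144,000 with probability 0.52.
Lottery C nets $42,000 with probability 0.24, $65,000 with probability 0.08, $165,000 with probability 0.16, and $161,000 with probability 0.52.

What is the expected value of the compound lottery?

EV(A) = 0.2 × (-1667) + 0.36 × 38000 + 0.2 × 20000 + 0.24 × 144000 = -333.4 + 13680 + 4000 + 34560 = 51906.6
EV(B) = 0.12 × 127000 + 0.12 × 92000 + 0.24 × 172000 + 0.52 × 144000 = 15240 + 11040 + 41280 + 74880 = 142440
EV(C) = 0.24 × 42000 + 0.08 × 65000 + 0.16 × 165000 + 0.52 × 161000 = 10080 + 5200 + 26400 + 83720 = 125400
Overall = 0.05 × 51906.6 + 0.3 × 142440 + 0.65 × 125400 = 2595.33 + 42732 + 81510 = 126837.33

$126,837.33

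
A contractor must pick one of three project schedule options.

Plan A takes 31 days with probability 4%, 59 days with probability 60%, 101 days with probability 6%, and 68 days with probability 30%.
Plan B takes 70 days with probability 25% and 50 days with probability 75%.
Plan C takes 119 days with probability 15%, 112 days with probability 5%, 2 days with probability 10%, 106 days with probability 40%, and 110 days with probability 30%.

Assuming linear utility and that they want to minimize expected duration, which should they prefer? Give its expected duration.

Plan A = 0.04 × 31 + 0.6 × 59 + 0.06 × 101 + 0.3 × 68 = 1.24 + 35.4 + 6.06 + 20.4 = 63.1
Plan B = 0.25 × 70 + 0.75 × 50 = 17.5 + 37.5 = 55
Plan C = 0.15 × 119 + 0.05 × 112 + 0.1 × 2 + 0.4 × 106 + 0.3 × 110 = 17.85 + 5.6 + 0.2 + 42.4 + 33 = 99.05

Plan B (55 days)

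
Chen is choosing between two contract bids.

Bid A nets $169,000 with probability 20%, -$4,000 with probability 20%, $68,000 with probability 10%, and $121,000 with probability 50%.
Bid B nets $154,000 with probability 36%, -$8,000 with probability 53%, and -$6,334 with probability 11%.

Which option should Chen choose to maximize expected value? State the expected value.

Bid A = 0.2 × 169000 + 0.2 × (-4000) + 0.1 × 68000 + 0.5 × 121000 = 33800 − 800 + 6800 + 60500 = 100300
Bid B = 0.36 × 154000 + 0.53 × (-8000) + 0.11 × (-6334) = 55440 − 4240 − 696.74 = 50503.26

Bid A ($100,300)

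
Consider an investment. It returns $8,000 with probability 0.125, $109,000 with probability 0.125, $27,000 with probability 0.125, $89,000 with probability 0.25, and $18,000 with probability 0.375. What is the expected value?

EV = 0.125 × 8000 + 0.125 × 109000 + 0.125 × 27000 + 0.25 × 89000 + 0.375 × 18000 = 1000 + 13625 + 3375 + 22250 + 6750 = 47000

$47,000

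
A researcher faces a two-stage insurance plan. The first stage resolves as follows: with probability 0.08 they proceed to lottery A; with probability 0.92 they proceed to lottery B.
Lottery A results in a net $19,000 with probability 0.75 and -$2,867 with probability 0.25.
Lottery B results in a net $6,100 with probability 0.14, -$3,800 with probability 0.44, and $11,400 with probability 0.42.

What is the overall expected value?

$4,735.06

EV(A) = 0.75 × 19000 + 0.25 × (-2867) = 14250 − 716.75 = 13533.25
EV(B) = 0.14 × 6100 + 0.44 × (-3800) + 0.42 × 11400 = 854 − 1672 + 4788 = 3970
Overall = 0.08 × 13533.25 + 0.92 × 3970 = 1082.66 + 3652.4 = 4735.06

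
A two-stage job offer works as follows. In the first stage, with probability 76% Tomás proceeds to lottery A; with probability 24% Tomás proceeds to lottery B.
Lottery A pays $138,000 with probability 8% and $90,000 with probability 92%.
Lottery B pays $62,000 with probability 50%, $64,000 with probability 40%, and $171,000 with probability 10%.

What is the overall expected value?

EV(A) = 0.08 × 138000 + 0.92 × 90000 = 11040 + 82800 = 93840
EV(B) = 0.5 × 62000 + 0.4 × 64000 + 0.1 × 171000 = 31000 + 25600 + 17100 = 73700
Overall = 0.76 × 93840 + 0.24 × 73700 = 71318.4 + 17688 = 89006.4

$89,006.40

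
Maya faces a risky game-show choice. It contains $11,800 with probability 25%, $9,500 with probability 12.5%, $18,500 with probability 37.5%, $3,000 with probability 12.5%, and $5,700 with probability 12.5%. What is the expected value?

EV = 0.25 × 11800 + 0.125 × 9500 + 0.375 × 18500 + 0.125 × 3000 + 0.125 × 5700 = 2950 + 1187.5 + 6937.5 + 375 + 712.5 = 12162.5

$12,162.50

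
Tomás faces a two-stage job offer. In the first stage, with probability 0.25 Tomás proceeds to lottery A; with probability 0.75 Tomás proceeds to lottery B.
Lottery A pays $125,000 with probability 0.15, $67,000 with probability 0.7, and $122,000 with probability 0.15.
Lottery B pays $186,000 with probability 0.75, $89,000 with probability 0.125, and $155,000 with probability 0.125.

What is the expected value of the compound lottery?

EV(A) = 0.15 × 125000 + 0.7 × 67000 + 0.15 × 122000 = 18750 + 46900 + 18300 = 83950
EV(B) = 0.75 × 186000 + 0.125 × 89000 + 0.125 × 155000 = 139500 + 11125 + 19375 = 170000
Overall = 0.25 × 83950 + 0.75 × 170000 = 20987.5 + 127500 = 148487.5

$148,487.50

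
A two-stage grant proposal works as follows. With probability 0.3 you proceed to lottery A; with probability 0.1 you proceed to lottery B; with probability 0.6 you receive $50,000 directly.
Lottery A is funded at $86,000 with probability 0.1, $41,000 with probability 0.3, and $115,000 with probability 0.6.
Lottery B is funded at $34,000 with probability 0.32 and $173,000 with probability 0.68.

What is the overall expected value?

EV(A) = 0.1 × 86000 + 0.3 × 41000 + 0.6 × 115000 = 8600 + 12300 + 69000 = 89900
EV(B) = 0.32 × 34000 + 0.68 × 173000 = 10880 + 117640 = 128520
Branch C: 50000 (certain)
Overall = 0.3 × 89900 + 0.1 × 128520 + 0.6 × 50000 = 26970 + 12852 + 30000 = 69822

$69,822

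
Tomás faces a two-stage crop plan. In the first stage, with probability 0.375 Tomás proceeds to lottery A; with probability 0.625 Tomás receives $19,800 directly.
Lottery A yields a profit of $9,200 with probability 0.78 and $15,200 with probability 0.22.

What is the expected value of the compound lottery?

EV(A) = 0.78 × 9200 + 0.22 × 15200 = 7176 + 3344 = 10520
Branch B: 19800 (certain)
Overall = 0.375 × 10520 + 0.625 × 19800 = 3945 + 12375 = 16320

$16,320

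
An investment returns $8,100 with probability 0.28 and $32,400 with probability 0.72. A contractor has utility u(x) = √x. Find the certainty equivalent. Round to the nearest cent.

E[u] = 0.28·√8100 + 0.72·√32400 = 0.28·90 + 0.72·180 = 154.8
CE = (154.8)² = 23963.04

$23,963.04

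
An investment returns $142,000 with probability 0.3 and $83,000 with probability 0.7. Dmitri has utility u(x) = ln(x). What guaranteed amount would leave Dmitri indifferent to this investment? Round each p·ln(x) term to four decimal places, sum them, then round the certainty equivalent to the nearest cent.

E[u] = 0.3·ln(142000) + 0.7·ln(83000) = 3.5591 + 7.9286 = 11.4877
CE = e^11.4877 ≈ 97509.00

$97,509.00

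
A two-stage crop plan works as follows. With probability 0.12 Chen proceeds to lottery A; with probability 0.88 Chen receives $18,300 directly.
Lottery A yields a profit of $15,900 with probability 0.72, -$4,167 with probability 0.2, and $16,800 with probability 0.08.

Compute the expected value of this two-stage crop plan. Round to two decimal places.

$17,539.03

EV(A) = 0.72 × 15900 + 0.2 × (-4167) + 0.08 × 16800 = 11448 − 833.4 + 1344 = 11958.6
Branch B: 18300 (certain)
Overall = 0.12 × 11958.6 + 0.88 × 18300 = 1435.032 + 16104 = 17539.032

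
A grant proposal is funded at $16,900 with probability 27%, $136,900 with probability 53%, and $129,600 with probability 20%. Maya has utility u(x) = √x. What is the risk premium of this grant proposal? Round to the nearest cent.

$11,109.76

E[u] = 0.27·√16900 + 0.53·√136900 + 0.2·√129600 = 0.27·130 + 0.53·370 + 0.2·360 = 303.2
CE = (303.2)² = 91930.24
Risk premium = EV − CE = 103040 − 91930.24 = 11109.76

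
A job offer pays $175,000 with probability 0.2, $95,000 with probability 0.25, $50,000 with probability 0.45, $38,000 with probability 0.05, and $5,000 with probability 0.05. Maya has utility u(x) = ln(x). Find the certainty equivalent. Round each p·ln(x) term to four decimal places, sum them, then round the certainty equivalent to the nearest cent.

E[u] = 0.2·ln(175000) + 0.25·ln(95000) + 0.45·ln(50000) + 0.05·ln(38000) + 0.05·ln(5000) = 2.4145 + 2.8654 + 4.8689 + 0.5273 + 0.4259 = 11.1020
CE = e^11.1020 ≈ 66303.63

$66,303.63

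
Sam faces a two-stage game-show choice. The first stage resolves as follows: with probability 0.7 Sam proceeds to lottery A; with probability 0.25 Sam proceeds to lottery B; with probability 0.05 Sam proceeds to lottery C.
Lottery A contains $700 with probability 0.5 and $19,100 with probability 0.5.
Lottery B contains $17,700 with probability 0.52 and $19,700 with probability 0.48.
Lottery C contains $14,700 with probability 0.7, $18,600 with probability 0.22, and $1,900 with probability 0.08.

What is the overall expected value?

EV(A) = 0.5 × 700 + 0.5 × 19100 = 350 + 9550 = 9900
EV(B) = 0.52 × 17700 + 0.48 × 19700 = 9204 + 9456 = 18660
EV(C) = 0.7 × 14700 + 0.22 × 18600 + 0.08 × 1900 = 10290 + 4092 + 152 = 14534
Overall = 0.7 × 9900 + 0.25 × 18660 + 0.05 × 14534 = 6930 + 4665 + 726.7 = 12321.7

$12,321.70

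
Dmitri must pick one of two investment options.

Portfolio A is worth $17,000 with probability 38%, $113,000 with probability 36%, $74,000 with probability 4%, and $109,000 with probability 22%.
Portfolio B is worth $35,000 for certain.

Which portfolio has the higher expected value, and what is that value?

Portfolio A = 0.38 × 17000 + 0.36 × 113000 + 0.04 × 74000 + 0.22 × 109000 = 6460 + 40680 + 2960 + 23980 = 74080
Portfolio B: 35000 (certain)

Portfolio A ($74,080)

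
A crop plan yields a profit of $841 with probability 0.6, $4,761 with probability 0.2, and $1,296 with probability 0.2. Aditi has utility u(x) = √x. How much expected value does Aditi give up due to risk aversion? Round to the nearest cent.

$241.44

E[u] = 0.6·√841 + 0.2·√4761 + 0.2·√1296 = 0.6·29 + 0.2·69 + 0.2·36 = 38.4
CE = (38.4)² = 1474.56
Risk premium = EV − CE = 1716 − 1474.56 = 241.44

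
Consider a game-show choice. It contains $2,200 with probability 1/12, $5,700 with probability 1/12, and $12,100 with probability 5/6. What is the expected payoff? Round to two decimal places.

EV = 1/12 × 2200 + 1/12 × 5700 + 5/6 × 12100 = 183.3333 + 475 + 10083.3333 = 10741.6667

$10,741.67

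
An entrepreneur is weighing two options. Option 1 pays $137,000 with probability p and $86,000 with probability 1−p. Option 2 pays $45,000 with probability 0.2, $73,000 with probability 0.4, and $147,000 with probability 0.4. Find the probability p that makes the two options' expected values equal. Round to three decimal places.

EV(Option 2) = 0.2 × 45000 + 0.4 × 73000 + 0.4 × 147000 = 9000 + 29200 + 58800 = 97000
p·137000 + (1−p)·86000 = 97000
51000p + 86000 = 97000
p = (97000 − 86000) / 51000

p = 0.216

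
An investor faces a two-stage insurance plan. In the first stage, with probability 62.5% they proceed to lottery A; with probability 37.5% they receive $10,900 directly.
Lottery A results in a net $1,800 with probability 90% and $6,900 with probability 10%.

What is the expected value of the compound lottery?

EV(A) = 0.9 × 1800 + 0.1 × 6900 = 1620 + 690 = 2310
Branch B: 10900 (certain)
Overall = 0.625 × 2310 + 0.375 × 10900 = 1443.75 + 4087.5 = 5531.25

$5,531.25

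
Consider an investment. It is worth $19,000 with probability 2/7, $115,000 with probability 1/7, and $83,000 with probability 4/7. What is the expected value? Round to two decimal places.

$69,285.71

EV = 2/7 × 19000 + 1/7 × 115000 + 4/7 × 83000 = 5428.5714 + 16428.5714 + 47428.5714 = 69285.7143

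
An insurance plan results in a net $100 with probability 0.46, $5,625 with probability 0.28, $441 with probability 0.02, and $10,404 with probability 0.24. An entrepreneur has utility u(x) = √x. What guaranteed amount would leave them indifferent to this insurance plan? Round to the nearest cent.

$2,550.25

E[u] = 0.46·√100 + 0.28·√5625 + 0.02·√441 + 0.24·√10404 = 0.46·10 + 0.28·75 + 0.02·21 + 0.24·102 = 50.5
CE = (50.5)² = 2550.25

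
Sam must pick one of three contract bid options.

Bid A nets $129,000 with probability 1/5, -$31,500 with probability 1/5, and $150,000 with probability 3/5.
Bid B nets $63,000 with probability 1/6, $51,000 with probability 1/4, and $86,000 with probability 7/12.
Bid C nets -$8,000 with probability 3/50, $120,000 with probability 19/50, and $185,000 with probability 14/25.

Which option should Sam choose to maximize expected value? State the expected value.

Bid C ($148,720)

Bid A = 1/5 × 129000 + 1/5 × (-31500) + 3/5 × 150000 = 25800 − 6300 + 90000 = 109500
Bid B = 1/6 × 63000 + 1/4 × 51000 + 7/12 × 86000 = 10500 + 12750 + 50166.6667 = 73416.6667
Bid C = 3/50 × (-8000) + 19/50 × 120000 + 14/25 × 185000 = -480 + 45600 + 103600 = 148720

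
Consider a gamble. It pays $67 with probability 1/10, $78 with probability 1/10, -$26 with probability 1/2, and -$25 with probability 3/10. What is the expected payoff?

EV = 1/10 × 67 + 1/10 × 78 + 1/2 × (-26) + 3/10 × (-25) = 6.7 + 7.8 − 13 − 7.5 = -6

-$6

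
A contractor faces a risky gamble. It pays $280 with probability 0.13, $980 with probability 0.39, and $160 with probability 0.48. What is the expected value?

EV = 0.13 × 280 + 0.39 × 980 + 0.48 × 160 = 36.4 + 382.2 + 76.8 = 495.4

$495.40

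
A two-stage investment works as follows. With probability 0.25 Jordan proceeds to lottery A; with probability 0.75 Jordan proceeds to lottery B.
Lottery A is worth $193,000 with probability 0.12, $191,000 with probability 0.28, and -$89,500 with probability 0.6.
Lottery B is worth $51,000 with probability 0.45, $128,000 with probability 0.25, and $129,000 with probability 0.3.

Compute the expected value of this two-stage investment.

EV(A) = 0.12 × 193000 + 0.28 × 191000 + 0.6 × (-89500) = 23160 + 53480 − 53700 = 22940
EV(B) = 0.45 × 51000 + 0.25 × 128000 + 0.3 × 129000 = 22950 + 32000 + 38700 = 93650
Overall = 0.25 × 22940 + 0.75 × 93650 = 5735 + 70237.5 = 75972.5

$75,972.50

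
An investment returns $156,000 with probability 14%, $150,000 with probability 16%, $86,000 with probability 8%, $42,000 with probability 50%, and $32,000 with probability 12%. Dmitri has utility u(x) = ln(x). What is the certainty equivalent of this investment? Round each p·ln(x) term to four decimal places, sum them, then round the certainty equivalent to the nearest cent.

$63,417.81

E[u] = 0.14·ln(156000) + 0.16·ln(150000) + 0.08·ln(86000) + 0.5·ln(42000) + 0.12·ln(32000) = 1.6741 + 1.9069 + 0.9090 + 5.3227 + 1.2448 = 11.0575
CE = e^11.0575 ≈ 63417.81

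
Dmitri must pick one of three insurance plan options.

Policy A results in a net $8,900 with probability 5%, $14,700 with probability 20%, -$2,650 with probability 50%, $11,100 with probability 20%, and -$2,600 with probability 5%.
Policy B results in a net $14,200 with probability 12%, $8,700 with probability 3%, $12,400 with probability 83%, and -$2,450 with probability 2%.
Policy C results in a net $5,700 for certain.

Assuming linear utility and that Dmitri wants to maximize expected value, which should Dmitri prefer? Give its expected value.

Policy A = 0.05 × 8900 + 0.2 × 14700 + 0.5 × (-2650) + 0.2 × 11100 + 0.05 × (-2600) = 445 + 2940 − 1325 + 2220 − 130 = 4150
Policy B = 0.12 × 14200 + 0.03 × 8700 + 0.83 × 12400 + 0.02 × (-2450) = 1704 + 261 + 10292 − 49 = 12208
Policy C: 5700 (certain)

Policy B ($12,208)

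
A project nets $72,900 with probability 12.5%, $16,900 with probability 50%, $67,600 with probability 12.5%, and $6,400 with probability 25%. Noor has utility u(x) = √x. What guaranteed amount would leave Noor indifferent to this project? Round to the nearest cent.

$22,876.56

E[u] = 0.125·√72900 + 0.5·√16900 + 0.125·√67600 + 0.25·√6400 = 0.125·270 + 0.5·130 + 0.125·260 + 0.25·80 = 151.25
CE = (151.25)² = 22876.5625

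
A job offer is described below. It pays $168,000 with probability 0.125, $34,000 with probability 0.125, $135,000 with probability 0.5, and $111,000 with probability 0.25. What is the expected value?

$120,500

EV = 0.125 × 168000 + 0.125 × 34000 + 0.5 × 135000 + 0.25 × 111000 = 21000 + 4250 + 67500 + 27750 = 120500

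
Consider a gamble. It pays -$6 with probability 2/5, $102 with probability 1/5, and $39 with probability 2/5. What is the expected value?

$33.60

EV = 2/5 × (-6) + 1/5 × 102 + 2/5 × 39 = -2.4 + 20.4 + 15.6 = 33.6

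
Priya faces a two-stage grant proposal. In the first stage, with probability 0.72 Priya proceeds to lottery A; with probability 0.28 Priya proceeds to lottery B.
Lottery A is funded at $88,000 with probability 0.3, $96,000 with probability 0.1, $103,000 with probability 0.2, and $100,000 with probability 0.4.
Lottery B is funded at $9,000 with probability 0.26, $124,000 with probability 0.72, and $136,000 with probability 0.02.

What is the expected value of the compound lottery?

$95,967.20

EV(A) = 0.3 × 88000 + 0.1 × 96000 + 0.2 × 103000 + 0.4 × 100000 = 26400 + 9600 + 20600 + 40000 = 96600
EV(B) = 0.26 × 9000 + 0.72 × 124000 + 0.02 × 136000 = 2340 + 89280 + 2720 = 94340
Overall = 0.72 × 96600 + 0.28 × 94340 = 69552 + 26415.2 = 95967.2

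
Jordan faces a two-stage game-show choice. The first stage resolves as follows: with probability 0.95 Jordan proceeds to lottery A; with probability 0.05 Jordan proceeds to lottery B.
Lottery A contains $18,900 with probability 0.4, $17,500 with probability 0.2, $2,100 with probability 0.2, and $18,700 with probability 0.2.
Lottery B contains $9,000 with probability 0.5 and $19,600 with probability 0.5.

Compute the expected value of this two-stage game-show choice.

EV(A) = 0.4 × 18900 + 0.2 × 17500 + 0.2 × 2100 + 0.2 × 18700 = 7560 + 3500 + 420 + 3740 = 15220
EV(B) = 0.5 × 9000 + 0.5 × 19600 = 4500 + 9800 = 14300
Overall = 0.95 × 15220 + 0.05 × 14300 = 14459 + 715 = 15174

$15,174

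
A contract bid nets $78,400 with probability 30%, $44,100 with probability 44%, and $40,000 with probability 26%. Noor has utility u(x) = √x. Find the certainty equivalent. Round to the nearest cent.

E[u] = 0.3·√78400 + 0.44·√44100 + 0.26·√40000 = 0.3·280 + 0.44·210 + 0.26·200 = 228.4
CE = (228.4)² = 52166.56

$52,166.56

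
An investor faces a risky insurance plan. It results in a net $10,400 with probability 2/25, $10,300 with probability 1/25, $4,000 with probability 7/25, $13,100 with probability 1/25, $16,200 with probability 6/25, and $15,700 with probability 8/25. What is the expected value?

$11,800

EV = 2/25 × 10400 + 1/25 × 10300 + 7/25 × 4000 + 1/25 × 13100 + 6/25 × 16200 + 8/25 × 15700 = 832 + 412 + 1120 + 524 + 3888 + 5024 = 11800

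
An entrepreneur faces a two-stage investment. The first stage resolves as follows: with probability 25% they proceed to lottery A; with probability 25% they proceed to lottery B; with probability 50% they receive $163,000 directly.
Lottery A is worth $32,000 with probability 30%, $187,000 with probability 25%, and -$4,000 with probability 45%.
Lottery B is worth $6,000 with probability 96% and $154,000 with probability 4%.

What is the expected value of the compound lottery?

EV(A) = 0.3 × 32000 + 0.25 × 187000 + 0.45 × (-4000) = 9600 + 46750 − 1800 = 54550
EV(B) = 0.96 × 6000 + 0.04 × 154000 = 5760 + 6160 = 11920
Branch C: 163000 (certain)
Overall = 0.25 × 54550 + 0.25 × 11920 + 0.5 × 163000 = 13637.5 + 2980 + 81500 = 98117.5

$98,117.50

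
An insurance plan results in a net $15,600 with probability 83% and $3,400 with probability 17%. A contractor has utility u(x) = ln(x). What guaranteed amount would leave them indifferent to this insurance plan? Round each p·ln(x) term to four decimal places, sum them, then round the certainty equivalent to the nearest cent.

$12,041.33

E[u] = 0.83·ln(15600) + 0.17·ln(3400) = 8.0137 + 1.3824 = 9.3961
CE = e^9.3961 ≈ 12041.33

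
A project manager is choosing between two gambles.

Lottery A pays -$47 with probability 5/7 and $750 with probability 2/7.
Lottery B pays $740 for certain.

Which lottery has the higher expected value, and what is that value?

Lottery A = 5/7 × (-47) + 2/7 × 750 = -33.5714 + 214.2857 = 180.7143
Lottery B: 740 (certain)

Lottery B ($740)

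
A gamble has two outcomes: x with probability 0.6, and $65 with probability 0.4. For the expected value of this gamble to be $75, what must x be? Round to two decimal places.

0.6·x + 0.4·65 = 75
0.6·x = 75 − 26 = 49
x = 49 / 0.6 = 81.6667

x = $81.67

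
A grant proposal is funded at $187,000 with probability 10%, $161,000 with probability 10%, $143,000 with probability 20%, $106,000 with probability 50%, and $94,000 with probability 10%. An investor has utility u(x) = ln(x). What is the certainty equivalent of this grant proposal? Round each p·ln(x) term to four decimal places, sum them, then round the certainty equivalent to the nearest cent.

$122,712.56

E[u] = 0.1·ln(187000) + 0.1·ln(161000) + 0.2·ln(143000) + 0.5·ln(106000) + 0.1·ln(94000) = 1.2139 + 1.1989 + 2.3741 + 5.7856 + 1.1451 = 11.7176
CE = e^11.7176 ≈ 122712.56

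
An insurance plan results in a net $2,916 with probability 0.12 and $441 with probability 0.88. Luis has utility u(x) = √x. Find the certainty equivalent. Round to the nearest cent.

E[u] = 0.12·√2916 + 0.88·√441 = 0.12·54 + 0.88·21 = 24.96
CE = (24.96)² = 623.0016

$623.00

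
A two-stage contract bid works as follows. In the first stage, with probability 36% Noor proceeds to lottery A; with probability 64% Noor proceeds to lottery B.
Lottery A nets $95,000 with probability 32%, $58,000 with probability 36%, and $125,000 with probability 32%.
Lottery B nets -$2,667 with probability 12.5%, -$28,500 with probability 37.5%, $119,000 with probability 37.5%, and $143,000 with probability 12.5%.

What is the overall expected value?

EV(A) = 0.32 × 95000 + 0.36 × 58000 + 0.32 × 125000 = 30400 + 20880 + 40000 = 91280
EV(B) = 0.125 × (-2667) + 0.375 × (-28500) + 0.375 × 119000 + 0.125 × 143000 = -333.375 − 10687.5 + 44625 + 17875 = 51479.125
Overall = 0.36 × 91280 + 0.64 × 51479.125 = 32860.8 + 32946.64 = 65807.44

$65,807.44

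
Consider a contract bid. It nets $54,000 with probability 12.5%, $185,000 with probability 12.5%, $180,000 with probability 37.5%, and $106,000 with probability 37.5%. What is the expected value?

$137,125

EV = 0.125 × 54000 + 0.125 × 185000 + 0.375 × 180000 + 0.375 × 106000 = 6750 + 23125 + 67500 + 39750 = 137125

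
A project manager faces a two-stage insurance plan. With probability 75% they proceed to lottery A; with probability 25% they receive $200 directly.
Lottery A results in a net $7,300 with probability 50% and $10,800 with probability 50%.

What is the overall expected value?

$6,837.50

EV(A) = 0.5 × 7300 + 0.5 × 10800 = 3650 + 5400 = 9050
Branch B: 200 (certain)
Overall = 0.75 × 9050 + 0.25 × 200 = 6787.5 + 50 = 6837.5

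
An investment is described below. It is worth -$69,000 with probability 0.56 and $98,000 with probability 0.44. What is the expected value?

$4,480

EV = 0.56 × (-69000) + 0.44 × 98000 = -38640 + 43120 = 4480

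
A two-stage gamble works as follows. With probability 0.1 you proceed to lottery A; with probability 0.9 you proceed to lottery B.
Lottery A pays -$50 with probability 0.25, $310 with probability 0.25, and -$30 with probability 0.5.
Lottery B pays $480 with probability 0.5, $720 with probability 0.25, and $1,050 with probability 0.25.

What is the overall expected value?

EV(A) = 0.25 × (-50) + 0.25 × 310 + 0.5 × (-30) = -12.5 + 77.5 − 15 = 50
EV(B) = 0.5 × 480 + 0.25 × 720 + 0.25 × 1050 = 240 + 180 + 262.5 = 682.5
Overall = 0.1 × 50 + 0.9 × 682.5 = 5 + 614.25 = 619.25

$619.25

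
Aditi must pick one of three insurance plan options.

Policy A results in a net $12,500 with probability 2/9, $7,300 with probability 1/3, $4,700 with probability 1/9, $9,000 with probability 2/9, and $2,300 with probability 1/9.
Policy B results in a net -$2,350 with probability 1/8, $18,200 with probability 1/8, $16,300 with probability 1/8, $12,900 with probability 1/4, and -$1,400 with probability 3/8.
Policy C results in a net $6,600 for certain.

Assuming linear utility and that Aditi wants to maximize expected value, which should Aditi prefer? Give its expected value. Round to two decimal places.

Policy A ($7,988.89)

Policy A = 2/9 × 12500 + 1/3 × 7300 + 1/9 × 4700 + 2/9 × 9000 + 1/9 × 2300 = 2777.7778 + 2433.3333 + 522.2222 + 2000 + 255.5556 = 7988.8889
Policy B = 1/8 × (-2350) + 1/8 × 18200 + 1/8 × 16300 + 1/4 × 12900 + 3/8 × (-1400) = -293.75 + 2275 + 2037.5 + 3225 − 525 = 6718.75
Policy C: 6600 (certain)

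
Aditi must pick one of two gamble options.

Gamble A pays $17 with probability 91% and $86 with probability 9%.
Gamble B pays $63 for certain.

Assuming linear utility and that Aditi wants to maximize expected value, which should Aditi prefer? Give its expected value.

Gamble B ($63)

Gamble A = 0.91 × 17 + 0.09 × 86 = 15.47 + 7.74 = 23.21
Gamble B: 63 (certain)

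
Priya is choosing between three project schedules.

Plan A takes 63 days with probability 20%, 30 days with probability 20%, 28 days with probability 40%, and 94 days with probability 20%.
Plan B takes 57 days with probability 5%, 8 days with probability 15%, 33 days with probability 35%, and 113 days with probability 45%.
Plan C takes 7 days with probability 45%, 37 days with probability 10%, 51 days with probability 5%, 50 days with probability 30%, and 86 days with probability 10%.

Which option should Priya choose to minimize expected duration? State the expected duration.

Plan A = 0.2 × 63 + 0.2 × 30 + 0.4 × 28 + 0.2 × 94 = 12.6 + 6 + 11.2 + 18.8 = 48.6
Plan B = 0.05 × 57 + 0.15 × 8 + 0.35 × 33 + 0.45 × 113 = 2.85 + 1.2 + 11.55 + 50.85 = 66.45
Plan C = 0.45 × 7 + 0.1 × 37 + 0.05 × 51 + 0.3 × 50 + 0.1 × 86 = 3.15 + 3.7 + 2.55 + 15 + 8.6 = 33

Plan C (33 days)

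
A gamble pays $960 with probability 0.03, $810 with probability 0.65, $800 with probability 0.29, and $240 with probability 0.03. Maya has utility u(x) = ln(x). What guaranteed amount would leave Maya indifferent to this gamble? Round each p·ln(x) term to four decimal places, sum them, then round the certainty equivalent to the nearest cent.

E[u] = 0.03·ln(960) + 0.65·ln(810) + 0.29·ln(800) + 0.03·ln(240) = 0.2060 + 4.3531 + 1.9385 + 0.1644 = 6.6620
CE = e^6.6620 ≈ 782.11

$782.11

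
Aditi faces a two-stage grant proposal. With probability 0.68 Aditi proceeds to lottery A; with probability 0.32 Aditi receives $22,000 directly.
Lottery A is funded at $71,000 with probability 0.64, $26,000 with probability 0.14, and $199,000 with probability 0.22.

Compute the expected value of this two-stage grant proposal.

$70,184.80

EV(A) = 0.64 × 71000 + 0.14 × 26000 + 0.22 × 199000 = 45440 + 3640 + 43780 = 92860
Branch B: 22000 (certain)
Overall = 0.68 × 92860 + 0.32 × 22000 = 63144.8 + 7040 = 70184.8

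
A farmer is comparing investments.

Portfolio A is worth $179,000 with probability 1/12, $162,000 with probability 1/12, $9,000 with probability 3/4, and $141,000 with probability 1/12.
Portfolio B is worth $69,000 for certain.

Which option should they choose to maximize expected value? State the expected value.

Portfolio A = 1/12 × 179000 + 1/12 × 162000 + 3/4 × 9000 + 1/12 × 141000 = 14916.6667 + 13500 + 6750 + 11750 = 46916.6667
Portfolio B: 69000 (certain)

Portfolio B ($69,000)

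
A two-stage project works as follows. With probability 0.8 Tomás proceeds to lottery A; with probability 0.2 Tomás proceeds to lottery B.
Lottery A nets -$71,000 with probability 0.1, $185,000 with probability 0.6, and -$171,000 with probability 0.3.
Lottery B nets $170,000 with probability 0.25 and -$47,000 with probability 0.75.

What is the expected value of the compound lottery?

$43,530

EV(A) = 0.1 × (-71000) + 0.6 × 185000 + 0.3 × (-171000) = -7100 + 111000 − 51300 = 52600
EV(B) = 0.25 × 170000 + 0.75 × (-47000) = 42500 − 35250 = 7250
Overall = 0.8 × 52600 + 0.2 × 7250 = 42080 + 1450 = 43530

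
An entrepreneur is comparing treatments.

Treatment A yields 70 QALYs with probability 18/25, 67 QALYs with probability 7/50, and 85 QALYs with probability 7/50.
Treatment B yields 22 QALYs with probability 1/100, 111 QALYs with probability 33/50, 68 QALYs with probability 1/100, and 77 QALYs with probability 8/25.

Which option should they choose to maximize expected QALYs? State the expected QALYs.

Treatment B (98.8 QALYs)

Treatment A = 18/25 × 70 + 7/50 × 67 + 7/50 × 85 = 50.4 + 9.38 + 11.9 = 71.68
Treatment B = 1/100 × 22 + 33/50 × 111 + 1/100 × 68 + 8/25 × 77 = 0.22 + 73.26 + 0.68 + 24.64 = 98.8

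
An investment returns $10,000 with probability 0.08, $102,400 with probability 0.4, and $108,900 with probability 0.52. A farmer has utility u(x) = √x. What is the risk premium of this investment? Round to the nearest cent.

$3,770.24

E[u] = 0.08·√10000 + 0.4·√102400 + 0.52·√108900 = 0.08·100 + 0.4·320 + 0.52·330 = 307.6
CE = (307.6)² = 94617.76
Risk premium = EV − CE = 98388 − 94617.76 = 3770.24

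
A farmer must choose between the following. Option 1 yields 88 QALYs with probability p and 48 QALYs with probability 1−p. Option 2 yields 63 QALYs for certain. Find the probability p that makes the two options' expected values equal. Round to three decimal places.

p = 0.375

p·88 + (1−p)·48 = 63
40p + 48 = 63
p = (63 − 48) / 40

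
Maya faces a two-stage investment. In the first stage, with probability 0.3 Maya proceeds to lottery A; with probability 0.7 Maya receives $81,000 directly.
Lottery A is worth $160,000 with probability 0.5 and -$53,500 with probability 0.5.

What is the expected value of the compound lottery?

EV(A) = 0.5 × 160000 + 0.5 × (-53500) = 80000 − 26750 = 53250
Branch B: 81000 (certain)
Overall = 0.3 × 53250 + 0.7 × 81000 = 15975 + 56700 = 72675

$72,675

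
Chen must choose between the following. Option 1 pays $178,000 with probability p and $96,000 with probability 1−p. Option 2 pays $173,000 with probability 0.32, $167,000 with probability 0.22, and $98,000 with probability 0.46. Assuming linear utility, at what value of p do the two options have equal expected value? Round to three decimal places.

p = 0.502

EV(Option 2) = 0.32 × 173000 + 0.22 × 167000 + 0.46 × 98000 = 55360 + 36740 + 45080 = 137180
p·178000 + (1−p)·96000 = 137180
82000p + 96000 = 137180
p = (137180 − 96000) / 82000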